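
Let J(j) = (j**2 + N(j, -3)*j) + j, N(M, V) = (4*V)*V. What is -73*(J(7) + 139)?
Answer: -32631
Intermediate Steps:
N(M, V) = 4*V**2
J(j) = j**2 + 37*j (J(j) = (j**2 + (4*(-3)**2)*j) + j = (j**2 + (4*9)*j) + j = (j**2 + 36*j) + j = j**2 + 37*j)
-73*(J(7) + 139) = -73*(7*(37 + 7) + 139) = -73*(7*44 + 139) = -73*(308 + 139) = -73*447 = -32631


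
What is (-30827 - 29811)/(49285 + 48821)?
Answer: -30319/49053 ≈ -0.61809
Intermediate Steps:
(-30827 - 29811)/(49285 + 48821) = -60638/98106 = -60638*1/98106 = -30319/49053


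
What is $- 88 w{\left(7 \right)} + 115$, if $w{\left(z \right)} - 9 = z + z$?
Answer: $-1909$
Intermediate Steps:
$w{\left(z \right)} = 9 + 2 z$ ($w{\left(z \right)} = 9 + \left(z + z\right) = 9 + 2 z$)
$- 88 w{\left(7 \right)} + 115 = - 88 \left(9 + 2 \cdot 7\right) + 115 = - 88 \left(9 + 14\right) + 115 = \left(-88\right) 23 + 115 = -2024 + 115 = -1909$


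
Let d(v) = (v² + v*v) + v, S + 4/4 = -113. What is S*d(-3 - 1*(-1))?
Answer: -684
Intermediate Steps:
S = -114 (S = -1 - 113 = -114)
d(v) = v + 2*v² (d(v) = (v² + v²) + v = 2*v² + v = v + 2*v²)
S*d(-3 - 1*(-1)) = -114*(-3 - 1*(-1))*(1 + 2*(-3 - 1*(-1))) = -114*(-3 + 1)*(1 + 2*(-3 + 1)) = -(-228)*(1 + 2*(-2)) = -(-228)*(1 - 4) = -(-228)*(-3) = -114*6 = -684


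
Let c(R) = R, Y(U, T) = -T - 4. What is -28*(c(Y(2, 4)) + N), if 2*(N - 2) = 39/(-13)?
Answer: 210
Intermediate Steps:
Y(U, T) = -4 - T
N = ½ (N = 2 + (39/(-13))/2 = 2 + (39*(-1/13))/2 = 2 + (½)*(-3) = 2 - 3/2 = ½ ≈ 0.50000)
-28*(c(Y(2, 4)) + N) = -28*((-4 - 1*4) + ½) = -28*((-4 - 4) + ½) = -28*(-8 + ½) = -28*(-15/2) = 210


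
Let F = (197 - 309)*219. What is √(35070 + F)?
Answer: √10542 ≈ 102.67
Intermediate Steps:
F = -24528 (F = -112*219 = -24528)
√(35070 + F) = √(35070 - 24528) = √10542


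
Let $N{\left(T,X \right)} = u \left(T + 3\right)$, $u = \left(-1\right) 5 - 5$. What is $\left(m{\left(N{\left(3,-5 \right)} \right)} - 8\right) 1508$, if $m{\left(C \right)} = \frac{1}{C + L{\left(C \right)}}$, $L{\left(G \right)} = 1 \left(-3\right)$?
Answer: $- \frac{761540}{63} \approx -12088.0$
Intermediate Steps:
$L{\left(G \right)} = -3$
$u = -10$ ($u = -5 - 5 = -10$)
$N{\left(T,X \right)} = -30 - 10 T$ ($N{\left(T,X \right)} = - 10 \left(T + 3\right) = - 10 \left(3 + T\right) = -30 - 10 T$)
$m{\left(C \right)} = \frac{1}{-3 + C}$ ($m{\left(C \right)} = \frac{1}{C - 3} = \frac{1}{-3 + C}$)
$\left(m{\left(N{\left(3,-5 \right)} \right)} - 8\right) 1508 = \left(\frac{1}{-3 - 60} - 8\right) 1508 = \left(\frac{1}{-63} - 8\right) 1508 = \left(- \frac{1}{63} - 8\right) 1508 = \left(- \frac{505}{63}\right) 1508 = - \frac{761540}{63}$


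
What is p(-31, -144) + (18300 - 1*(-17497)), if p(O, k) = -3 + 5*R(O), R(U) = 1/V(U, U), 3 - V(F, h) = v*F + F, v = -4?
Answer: 644291/18 ≈ 35794.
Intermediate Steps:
V(F, h) = 3 + 3*F (V(F, h) = 3 - (-4*F + F) = 3 - (-3)*F = 3 + 3*F)
R(U) = 1/(3 + 3*U)
p(O, k) = -3 + 5/(3*(1 + O)) (p(O, k) = -3 + 5*(1/(3*(1 + O))) = -3 + 5/(3*(1 + O)))
p(-31, -144) + (18300 - 1*(-17497)) = (4 + 9*(-31))/(3*(-1 - 1*(-31))) + (18300 - 1*(-17497)) = (4 - 279)/(3*(-1 + 31)) + (18300 + 17497) = (1/3)*(-275)/30 + 35797 = (1/3)*(1/30)*(-275) + 35797 = -55/18 + 35797 = 644291/18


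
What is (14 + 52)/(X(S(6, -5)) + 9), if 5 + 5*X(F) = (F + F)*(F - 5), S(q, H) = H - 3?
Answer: 165/124 ≈ 1.3306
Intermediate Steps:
S(q, H) = -3 + H
X(F) = -1 + 2*F*(-5 + F)/5 (X(F) = -1 + ((F + F)*(F - 5))/5 = -1 + ((2*F)*(-5 + F))/5 = -1 + (2*F*(-5 + F))/5 = -1 + 2*F*(-5 + F)/5)
(14 + 52)/(X(S(6, -5)) + 9) = (14 + 52)/((-1 - 2*(-3 - 5) + 2*(-3 - 5)²/5) + 9) = 66/((-1 - 2*(-8) + (⅖)*(-8)²) + 9) = 66/((-1 + 16 + (⅖)*64) + 9) = 66/((-1 + 16 + 128/5) + 9) = 66/(203/5 + 9) = 66/(248/5) = (5/248)*66 = 165/124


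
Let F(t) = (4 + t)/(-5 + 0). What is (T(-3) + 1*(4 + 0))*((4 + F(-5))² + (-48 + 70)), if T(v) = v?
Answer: 991/25 ≈ 39.640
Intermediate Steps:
F(t) = -⅘ - t/5 (F(t) = (4 + t)/(-5) = (4 + t)*(-⅕) = -⅘ - t/5)
(T(-3) + 1*(4 + 0))*((4 + F(-5))² + (-48 + 70)) = (-3 + 1*(4 + 0))*((4 + (-⅘ - ⅕*(-5)))² + (-48 + 70)) = (-3 + 1*4)*((4 + (-⅘ + 1))² + 22) = (-3 + 4)*((4 + ⅕)² + 22) = 1*((21/5)² + 22) = 1*(441/25 + 22) = 1*(991/25) = 991/25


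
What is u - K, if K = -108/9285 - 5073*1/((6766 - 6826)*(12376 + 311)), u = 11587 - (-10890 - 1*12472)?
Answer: 5489267562139/157065060 ≈ 34949.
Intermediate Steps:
u = 34949 (u = 11587 - (-10890 - 12472) = 11587 - 1*(-23362) = 11587 + 23362 = 34949)
K = -780199/157065060 (K = -108*1/9285 - 5073/((-60*12687)) = -36/3095 - 5073/(-761220) = -36/3095 - 5073*(-1/761220) = -36/3095 + 1691/253740 = -780199/157065060 ≈ -0.0049674)
u - K = 34949 - 1*(-780199/157065060) = 34949 + 780199/157065060 = 5489267562139/157065060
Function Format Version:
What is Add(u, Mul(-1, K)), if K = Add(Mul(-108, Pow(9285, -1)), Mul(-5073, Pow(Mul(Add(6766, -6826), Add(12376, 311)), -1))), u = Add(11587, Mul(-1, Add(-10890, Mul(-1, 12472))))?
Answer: Rational(5489267562139, 157065060) ≈ 34949.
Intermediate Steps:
u = 34949 (u = Add(11587, Mul(-1, Add(-10890, -12472))) = Add(11587, Mul(-1, -23362)) = Add(11587, 23362) = 34949)
K = Rational(-780199, 157065060) (K = Add(Mul(-108, Rational(1, 9285)), Mul(-5073, Pow(Mul(-60, 12687), -1))) = Add(Rational(-36, 3095), Mul(-5073, Pow(-761220, -1))) = Add(Rational(-36, 3095), Mul(-5073, Rational(-1, 761220))) = Add(Rational(-36, 3095), Rational(1691, 253740)) = Rational(-780199, 157065060) ≈ -0.0049674)
Add(u, Mul(-1, K)) = Add(34949, Mul(-1, Rational(-780199, 157065060))) = Add(34949, Rational(780199, 157065060)) = Rational(5489267562139, 157065060)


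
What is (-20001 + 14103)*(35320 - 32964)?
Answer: -13895688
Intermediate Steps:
(-20001 + 14103)*(35320 - 32964) = -5898*2356 = -13895688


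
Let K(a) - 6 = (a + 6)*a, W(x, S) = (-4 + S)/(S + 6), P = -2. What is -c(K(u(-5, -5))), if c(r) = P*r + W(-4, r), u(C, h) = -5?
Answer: 17/7 ≈ 2.4286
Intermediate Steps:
W(x, S) = (-4 + S)/(6 + S)
K(a) = 6 + a*(6 + a) (K(a) = 6 + (a + 6)*a = 6 + (6 + a)*a = 6 + a*(6 + a))
c(r) = -2*r + (-4 + r)/(6 + r)
-c(K(u(-5, -5))) = -(-4 + (6 + (-5)**2 + 6*(-5)) - 2*(6 + (-5)**2 + 6*(-5))*(6 + (6 + (-5)**2 + 6*(-5))))/(6 + (6 + (-5)**2 + 6*(-5))) = -(-4 + (6 + 25 - 30) - 2*(6 + 25 - 30)*(6 + (6 + 25 - 30)))/(6 + (6 + 25 - 30)) = -(-4 + 1 - 2*1*(6 + 1))/(6 + 1) = -(-4 + 1 - 2*1*7)/7 = -(-4 + 1 - 14)/7 = -(-17)/7 = -1*(-17/7) = 17/7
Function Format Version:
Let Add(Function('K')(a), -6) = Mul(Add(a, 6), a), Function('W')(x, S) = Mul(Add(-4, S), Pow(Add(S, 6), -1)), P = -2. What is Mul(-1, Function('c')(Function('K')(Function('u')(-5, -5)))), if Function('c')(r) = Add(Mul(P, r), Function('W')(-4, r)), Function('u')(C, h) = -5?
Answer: Rational(17, 7) ≈ 2.4286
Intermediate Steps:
Function('W')(x, S) = Mul(Pow(Add(6, S), -1), Add(-4, S)) (Function('W')(x, S) = Mul(Add(-4, S), Pow(Add(6, S), -1)) = Mul(Pow(Add(6, S), -1), Add(-4, S)))
Function('K')(a) = Add(6, Mul(a, Add(6, a))) (Function('K')(a) = Add(6, Mul(Add(a, 6), a)) = Add(6, Mul(Add(6, a), a)) = Add(6, Mul(a, Add(6, a))))
Function('c')(r) = Add(Mul(-2, r), Mul(Pow(Add(6, r), -1), Add(-4, r)))
Mul(-1, Function('c')(Function('K')(Function('u')(-5, -5)))) = Mul(-1, Mul(Pow(Add(6, Add(6, Pow(-5, 2), Mul(6, -5))), -1), Add(-4, Add(6, Pow(-5, 2), Mul(6, -5)), Mul(-2, Add(6, Pow(-5, 2), Mul(6, -5)), Add(6, Add(6, Pow(-5, 2), Mul(6, -5))))))) = Mul(-1, Mul(Pow(Add(6, Add(6, 25, -30)), -1), Add(-4, Add(6, 25, -30), Mul(-2, Add(6, 25, -30), Add(6, Add(6, 25, -30)))))) = Mul(-1, Mul(Pow(Add(6, 1), -1), Add(-4, 1, Mul(-2, 1, Add(6, 1))))) = Mul(-1, Mul(Pow(7, -1), Add(-4, 1, Mul(-2, 1, 7)))) = Mul(-1, Mul(Rational(1, 7), Add(-4, 1, -14))) = Mul(-1, Mul(Rational(1, 7), -17)) = Mul(-1, Rational(-17, 7)) = Rational(17, 7)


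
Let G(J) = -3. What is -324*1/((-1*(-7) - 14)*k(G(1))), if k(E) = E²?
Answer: 36/7 ≈ 5.1429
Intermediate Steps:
-324*1/((-1*(-7) - 14)*k(G(1))) = -324*1/(9*(-1*(-7) - 14)) = -324*1/(9*(7 - 14)) = -324/(9*(-7)) = -324/(-63) = -324*(-1/63) = 36/7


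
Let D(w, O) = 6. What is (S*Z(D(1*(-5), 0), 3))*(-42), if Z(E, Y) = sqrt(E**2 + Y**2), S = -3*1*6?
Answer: 2268*sqrt(5) ≈ 5071.4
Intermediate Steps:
S = -18 (S = -3*6 = -18)
(S*Z(D(1*(-5), 0), 3))*(-42) = -18*sqrt(6**2 + 3**2)*(-42) = -18*sqrt(36 + 9)*(-42) = -54*sqrt(5)*(-42) = 2268*sqrt(5)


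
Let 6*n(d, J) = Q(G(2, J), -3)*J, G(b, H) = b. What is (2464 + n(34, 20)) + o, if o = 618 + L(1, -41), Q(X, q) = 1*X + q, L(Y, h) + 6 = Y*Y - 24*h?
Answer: 12173/3 ≈ 4057.7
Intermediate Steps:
L(Y, h) = -6 + Y² - 24*h (L(Y, h) = -6 + (Y*Y - 24*h) = -6 + (Y² - 24*h) = -6 + Y² - 24*h)
Q(X, q) = X + q
o = 1597 (o = 618 + (-6 + 1² - 24*(-41)) = 618 + (-6 + 1 + 984) = 618 + 979 = 1597)
n(d, J) = -J/6 (n(d, J) = ((2 - 3)*J)/6 = (-J)/6 = -J/6)
(2464 + n(34, 20)) + o = (2464 - ⅙*20) + 1597 = (2464 - 10/3) + 1597 = 7382/3 + 1597 = 12173/3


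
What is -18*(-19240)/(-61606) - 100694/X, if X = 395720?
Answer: -35812276241/6094681580 ≈ -5.8760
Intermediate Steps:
-18*(-19240)/(-61606) - 100694/X = -18*(-19240)/(-61606) - 100694/395720 = 346320*(-1/61606) - 100694*1/395720 = -173160/30803 - 50347/197860 = -35812276241/6094681580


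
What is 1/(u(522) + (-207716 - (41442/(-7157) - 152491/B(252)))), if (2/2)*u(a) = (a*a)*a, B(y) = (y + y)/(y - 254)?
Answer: 1803564/256157187778945 ≈ 7.0408e-9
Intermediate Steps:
B(y) = 2*y/(-254 + y) (B(y) = (2*y)/(-254 + y) = 2*y/(-254 + y))
u(a) = a³ (u(a) = (a*a)*a = a²*a = a³)
1/(u(522) + (-207716 - (41442/(-7157) - 152491/B(252)))) = 1/(522³ + (-207716 - (41442/(-7157) - 152491/(2*252/(-254 + 252))))) = 1/(142236648 + (-207716 - (41442*(-1/7157) - 152491/(2*252/(-2))))) = 1/(142236648 + (-207716 - (-41442/7157 - 152491/(2*252*(-½))))) = 1/(142236648 + (-207716 - (-41442/7157 - 152491/(-252)))) = 1/(142236648 + (-207716 - (-41442/7157 - 152491*(-1/252)))) = 1/(142236648 + (-207716 - (-41442/7157 + 152491/252))) = 1/(142236648 + (-207716 - 1*1080934703/1803564)) = 1/(142236648 + (-207716 - 1080934703/1803564)) = 1/(142236648 - 375710034527/1803564) = 1/(256157187778945/1803564) = 1803564/256157187778945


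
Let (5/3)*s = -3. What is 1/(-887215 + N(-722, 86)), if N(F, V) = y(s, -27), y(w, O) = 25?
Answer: -1/887190 ≈ -1.1272e-6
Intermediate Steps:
s = -9/5 (s = (3/5)*(-3) = -9/5 ≈ -1.8000)
N(F, V) = 25
1/(-887215 + N(-722, 86)) = 1/(-887215 + 25) = 1/(-887190) = -1/887190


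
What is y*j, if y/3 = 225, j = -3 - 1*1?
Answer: -2700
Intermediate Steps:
j = -4 (j = -3 - 1 = -4)
y = 675 (y = 3*225 = 675)
y*j = 675*(-4) = -2700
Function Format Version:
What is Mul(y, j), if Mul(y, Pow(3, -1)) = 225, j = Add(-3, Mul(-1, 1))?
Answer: -2700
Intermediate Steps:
j = -4 (j = Add(-3, -1) = -4)
y = 675 (y = Mul(3, 225) = 675)
Mul(y, j) = Mul(675, -4) = -2700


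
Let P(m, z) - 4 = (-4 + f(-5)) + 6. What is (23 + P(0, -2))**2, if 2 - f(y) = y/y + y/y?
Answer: 841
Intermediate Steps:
f(y) = 0 (f(y) = 2 - (y/y + y/y) = 2 - (1 + 1) = 2 - 1*2 = 2 - 2 = 0)
P(m, z) = 6 (P(m, z) = 4 + ((-4 + 0) + 6) = 4 + (-4 + 6) = 4 + 2 = 6)
(23 + P(0, -2))**2 = (23 + 6)**2 = 29**2 = 841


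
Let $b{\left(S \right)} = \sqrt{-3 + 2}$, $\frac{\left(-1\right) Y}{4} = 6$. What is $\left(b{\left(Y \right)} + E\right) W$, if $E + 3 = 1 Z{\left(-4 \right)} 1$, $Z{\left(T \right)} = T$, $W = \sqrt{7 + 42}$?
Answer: $-49 + 7 i \approx -49.0 + 7.0 i$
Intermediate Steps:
$Y = -24$ ($Y = \left(-4\right) 6 = -24$)
$W = 7$ ($W = \sqrt{49} = 7$)
$E = -7$ ($E = -3 + 1 \left(-4\right) 1 = -3 - 4 = -7$)
$b{\left(S \right)} = i$ ($b{\left(S \right)} = \sqrt{-1} = i$)
$\left(b{\left(Y \right)} + E\right) W = \left(i - 7\right) 7 = \left(-7 + i\right) 7 = -49 + 7 i$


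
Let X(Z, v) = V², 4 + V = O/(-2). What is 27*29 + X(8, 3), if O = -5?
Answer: 3141/4 ≈ 785.25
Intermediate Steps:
V = -3/2 (V = -4 - 5/(-2) = -4 - 5*(-½) = -4 + 5/2 = -3/2 ≈ -1.5000)
X(Z, v) = 9/4 (X(Z, v) = (-3/2)² = 9/4)
27*29 + X(8, 3) = 27*29 + 9/4 = 783 + 9/4 = 3141/4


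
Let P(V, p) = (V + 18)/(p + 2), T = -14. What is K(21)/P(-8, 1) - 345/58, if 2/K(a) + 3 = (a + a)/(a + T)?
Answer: -1667/290 ≈ -5.7483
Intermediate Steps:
K(a) = 2/(-3 + 2*a/(-14 + a)) (K(a) = 2/(-3 + (a + a)/(a - 14)) = 2/(-3 + (2*a)/(-14 + a)) = 2/(-3 + 2*a/(-14 + a)))
P(V, p) = (18 + V)/(2 + p)
K(21)/P(-8, 1) - 345/58 = (2*(14 - 1*21)/(-42 + 21))/(((18 - 8)/(2 + 1))) - 345/58 = (2*(14 - 21)/(-21))/((10/3)) - 345*1/58 = (2*(-1/21)*(-7))/(((⅓)*10)) - 345/58 = 2/(3*(10/3)) - 345/58 = (⅔)*(3/10) - 345/58 = ⅕ - 345/58 = -1667/290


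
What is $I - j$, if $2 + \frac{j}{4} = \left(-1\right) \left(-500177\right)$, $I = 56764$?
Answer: $-1943936$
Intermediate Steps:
$j = 2000700$ ($j = -8 + 4 \left(\left(-1\right) \left(-500177\right)\right) = -8 + 4 \cdot 500177 = -8 + 2000708 = 2000700$)
$I - j = 56764 - 2000700 = -1943936$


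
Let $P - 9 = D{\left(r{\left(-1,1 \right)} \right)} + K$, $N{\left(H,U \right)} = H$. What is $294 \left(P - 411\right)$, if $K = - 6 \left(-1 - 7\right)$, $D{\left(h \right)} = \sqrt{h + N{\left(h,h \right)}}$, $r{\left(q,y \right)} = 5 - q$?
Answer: $-104076 + 588 \sqrt{3} \approx -1.0306 \cdot 10^{5}$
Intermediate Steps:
$D{\left(h \right)} = \sqrt{2} \sqrt{h}$ ($D{\left(h \right)} = \sqrt{h + h} = \sqrt{2 h} = \sqrt{2} \sqrt{h}$)
$K = 48$ ($K = \left(-6\right) \left(-8\right) = 48$)
$P = 57 + 2 \sqrt{3}$ ($P = 9 + \left(\sqrt{2} \sqrt{5 - -1} + 48\right) = 9 + \left(\sqrt{2} \sqrt{5 + 1} + 48\right) = 9 + \left(\sqrt{2} \sqrt{6} + 48\right) = 9 + \left(2 \sqrt{3} + 48\right) = 9 + \left(48 + 2 \sqrt{3}\right) = 57 + 2 \sqrt{3} \approx 60.464$)
$294 \left(P - 411\right) = 294 \left(\left(57 + 2 \sqrt{3}\right) - 411\right) = 294 \left(-354 + 2 \sqrt{3}\right) = -104076 + 588 \sqrt{3}$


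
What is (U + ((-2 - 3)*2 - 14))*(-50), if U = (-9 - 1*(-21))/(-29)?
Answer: 35400/29 ≈ 1220.7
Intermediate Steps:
U = -12/29 (U = (-9 + 21)*(-1/29) = 12*(-1/29) = -12/29 ≈ -0.41379)
(U + ((-2 - 3)*2 - 14))*(-50) = (-12/29 + ((-2 - 3)*2 - 14))*(-50) = (-12/29 + (-5*2 - 14))*(-50) = (-12/29 + (-10 - 14))*(-50) = (-12/29 - 24)*(-50) = -708/29*(-50) = 35400/29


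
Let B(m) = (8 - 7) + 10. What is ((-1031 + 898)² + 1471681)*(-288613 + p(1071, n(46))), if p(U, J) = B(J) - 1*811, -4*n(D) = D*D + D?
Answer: -431043039810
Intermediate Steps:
B(m) = 11 (B(m) = 1 + 10 = 11)
n(D) = -D/4 - D²/4 (n(D) = -(D*D + D)/4 = -(D² + D)/4 = -(D + D²)/4 = -D/4 - D²/4)
p(U, J) = -800 (p(U, J) = 11 - 1*811 = 11 - 811 = -800)
((-1031 + 898)² + 1471681)*(-288613 + p(1071, n(46))) = ((-1031 + 898)² + 1471681)*(-288613 - 800) = ((-133)² + 1471681)*(-289413) = (17689 + 1471681)*(-289413) = 1489370*(-289413) = -431043039810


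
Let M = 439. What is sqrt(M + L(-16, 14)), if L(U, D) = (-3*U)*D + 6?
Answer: sqrt(1117) ≈ 33.422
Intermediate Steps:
L(U, D) = 6 - 3*D*U (L(U, D) = -3*D*U + 6 = 6 - 3*D*U)
sqrt(M + L(-16, 14)) = sqrt(439 + (6 - 3*14*(-16))) = sqrt(439 + (6 + 672)) = sqrt(439 + 678) = sqrt(1117)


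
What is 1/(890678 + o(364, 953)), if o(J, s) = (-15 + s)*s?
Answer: 1/1784592 ≈ 5.6035e-7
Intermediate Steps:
o(J, s) = s*(-15 + s)
1/(890678 + o(364, 953)) = 1/(890678 + 953*(-15 + 953)) = 1/(890678 + 953*938) = 1/(890678 + 893914) = 1/1784592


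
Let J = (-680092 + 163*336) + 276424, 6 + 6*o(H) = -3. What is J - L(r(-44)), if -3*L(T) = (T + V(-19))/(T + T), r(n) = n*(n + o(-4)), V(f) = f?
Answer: -1396994939/4004 ≈ -3.4890e+5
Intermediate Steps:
o(H) = -3/2 (o(H) = -1 + (⅙)*(-3) = -1 - ½ = -3/2)
r(n) = n*(-3/2 + n) (r(n) = n*(n - 3/2) = n*(-3/2 + n))
L(T) = -(-19 + T)/(6*T) (L(T) = -(T - 19)/(3*(T + T)) = -(-19 + T)/(3*(2*T)) = -(-19 + T)*1/(2*T)/3 = -(-19 + T)/(6*T))
J = -348900 (J = (-680092 + 54768) + 276424 = -625324 + 276424 = -348900)
J - L(r(-44)) = -348900 - (19 - (-44)*(-3 + 2*(-44))/2)/(6*((½)*(-44)*(-3 + 2*(-44)))) = -348900 - (19 - (-44)*(-3 - 88)/2)/(6*((½)*(-44)*(-3 - 88))) = -348900 - (19 - (-44)*(-91)/2)/(6*((½)*(-44)*(-91))) = -348900 - (19 - 1*2002)/(6*2002) = -348900 - (19 - 2002)/(6*2002) = -348900 - (-1983)/(6*2002) = -348900 - 1*(-661/4004) = -348900 + 661/4004 = -1396994939/4004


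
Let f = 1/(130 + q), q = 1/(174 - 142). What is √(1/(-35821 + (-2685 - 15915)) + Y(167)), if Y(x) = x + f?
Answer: √8563767926107128378/226445781 ≈ 12.923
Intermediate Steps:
q = 1/32 ≈ 0.031250
f = 32/4161 (f = 1/(130 + 1/32) = 1/(4161/32) = 32/4161 ≈ 0.0076905)
Y(x) = 32/4161 + x (Y(x) = x + 32/4161 = 32/4161 + x)
√(1/(-35821 + (-2685 - 15915)) + Y(167)) = √(1/(-35821 + (-2685 - 15915)) + (32/4161 + 167)) = √(1/(-35821 - 18600) + 694919/4161) = √(1/(-54421) + 694919/4161) = √(-1/54421 + 694919/4161) = √(37818182738/226445781) = √8563767926107128378/226445781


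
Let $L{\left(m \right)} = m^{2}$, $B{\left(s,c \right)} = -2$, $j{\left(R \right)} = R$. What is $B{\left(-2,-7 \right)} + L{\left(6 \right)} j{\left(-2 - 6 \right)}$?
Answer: $-290$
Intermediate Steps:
$B{\left(-2,-7 \right)} + L{\left(6 \right)} j{\left(-2 - 6 \right)} = -2 + 6^{2} \left(-2 - 6\right) = -2 + 36 \left(-2 - 6\right) = -2 + 36 \left(-8\right) = -2 - 288 = -290$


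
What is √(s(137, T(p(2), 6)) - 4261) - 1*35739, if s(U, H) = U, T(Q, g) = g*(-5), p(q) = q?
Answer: -35739 + 2*I*√1031 ≈ -35739.0 + 64.218*I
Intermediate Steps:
T(Q, g) = -5*g
√(s(137, T(p(2), 6)) - 4261) - 1*35739 = √(137 - 4261) - 1*35739 = √(-4124) - 35739 = 2*I*√1031 - 35739 = -35739 + 2*I*√1031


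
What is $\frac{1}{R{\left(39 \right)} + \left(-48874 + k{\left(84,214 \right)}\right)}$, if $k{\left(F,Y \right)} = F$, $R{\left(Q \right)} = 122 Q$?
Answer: $- \frac{1}{44032} \approx -2.2711 \cdot 10^{-5}$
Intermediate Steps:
$\frac{1}{R{\left(39 \right)} + \left(-48874 + k{\left(84,214 \right)}\right)} = \frac{1}{122 \cdot 39 + \left(-48874 + 84\right)} = \frac{1}{4758 - 48790} = \frac{1}{-44032} = - \frac{1}{44032}$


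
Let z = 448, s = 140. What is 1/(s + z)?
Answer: 1/588 ≈ 0.0017007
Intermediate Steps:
1/(s + z) = 1/(140 + 448) = 1/588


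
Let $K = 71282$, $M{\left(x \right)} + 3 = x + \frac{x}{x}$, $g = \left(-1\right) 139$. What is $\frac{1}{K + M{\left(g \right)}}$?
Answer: $\frac{1}{71141} \approx 1.4057 \cdot 10^{-5}$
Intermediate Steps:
$g = -139$
$M{\left(x \right)} = -2 + x$ ($M{\left(x \right)} = -3 + \left(x + \frac{x}{x}\right) = -3 + \left(x + 1\right) = -3 + \left(1 + x\right) = -2 + x$)
$\frac{1}{K + M{\left(g \right)}} = \frac{1}{71282 - 141} = \frac{1}{71141}$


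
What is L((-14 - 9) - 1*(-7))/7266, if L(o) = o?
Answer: -8/3633 ≈ -0.0022020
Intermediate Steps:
L((-14 - 9) - 1*(-7))/7266 = ((-14 - 9) - 1*(-7))/7266 = (-23 + 7)*(1/7266) = -16*1/7266 = -8/3633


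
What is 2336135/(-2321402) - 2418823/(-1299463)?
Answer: 234485414031/274234182466 ≈ 0.85505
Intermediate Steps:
2336135/(-2321402) - 2418823/(-1299463) = 2336135*(-1/2321402) - 2418823*(-1/1299463) = -2336135/2321402 + 219893/118133 = 234485414031/274234182466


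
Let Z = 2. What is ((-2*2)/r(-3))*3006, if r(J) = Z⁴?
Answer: -1503/2 ≈ -751.50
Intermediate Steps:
r(J) = 16 (r(J) = 2⁴ = 16)
((-2*2)/r(-3))*3006 = (-2*2/16)*3006 = -4*1/16*3006 = -¼*3006 = -1503/2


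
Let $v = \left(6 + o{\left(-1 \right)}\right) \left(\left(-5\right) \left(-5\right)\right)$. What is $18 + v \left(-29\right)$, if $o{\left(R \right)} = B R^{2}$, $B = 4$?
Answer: $-7232$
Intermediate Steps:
$o{\left(R \right)} = 4 R^{2}$
$v = 250$ ($v = \left(6 + 4 \left(-1\right)^{2}\right) \left(\left(-5\right) \left(-5\right)\right) = \left(6 + 4 \cdot 1\right) 25 = \left(6 + 4\right) 25 = 10 \cdot 25 = 250$)
$18 + v \left(-29\right) = 18 + 250 \left(-29\right) = 18 - 7250 = -7232$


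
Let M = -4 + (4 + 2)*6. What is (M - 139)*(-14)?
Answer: 1498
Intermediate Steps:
M = 32 (M = -4 + 6*6 = -4 + 36 = 32)
(M - 139)*(-14) = (32 - 139)*(-14) = -107*(-14) = 1498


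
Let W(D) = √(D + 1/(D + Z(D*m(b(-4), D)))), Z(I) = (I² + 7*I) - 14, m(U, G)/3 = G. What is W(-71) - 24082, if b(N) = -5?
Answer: -24082 + 3*I*√413018283033604430/228810905 ≈ -24082.0 + 8.4261*I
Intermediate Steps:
m(U, G) = 3*G
Z(I) = -14 + I² + 7*I
W(D) = √(D + 1/(-14 + D + 9*D⁴ + 21*D²)) (W(D) = √(D + 1/(D + (-14 + (D*(3*D))² + 7*(D*(3*D))))) = √(D + 1/(D + (-14 + (3*D²)² + 7*(3*D²)))) = √(D + 1/(D + (-14 + 9*D⁴ + 21*D²))) = √(D + 1/(-14 + D + 9*D⁴ + 21*D²)))
W(-71) - 24082 = √((1 - 71*(-14 - 71 + 9*(-71)⁴ + 21*(-71)²))/(-14 - 71 + 9*(-71)⁴ + 21*(-71)²)) - 24082 = √((1 - 71*(-14 - 71 + 9*25411681 + 21*5041))/(-14 - 71 + 9*25411681 + 21*5041)) - 24082 = √((1 - 71*(-14 - 71 + 228705129 + 105861))/(-14 - 71 + 228705129 + 105861)) - 24082 = √((1 - 71*228810905)/228810905) - 24082 = √((1 - 16245574255)/228810905) - 24082 = √((1/228810905)*(-16245574254)) - 24082 = √(-16245574254/228810905) - 24082 = 3*I*√413018283033604430/228810905 - 24082 = -24082 + 3*I*√413018283033604430/228810905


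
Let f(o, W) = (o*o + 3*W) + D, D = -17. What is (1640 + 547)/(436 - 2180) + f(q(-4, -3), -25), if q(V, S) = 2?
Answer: -155659/1744 ≈ -89.254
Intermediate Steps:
f(o, W) = -17 + o² + 3*W (f(o, W) = (o*o + 3*W) - 17 = (o² + 3*W) - 17 = -17 + o² + 3*W)
(1640 + 547)/(436 - 2180) + f(q(-4, -3), -25) = (1640 + 547)/(436 - 2180) + (-17 + 2² + 3*(-25)) = 2187/(-1744) + (-17 + 4 - 75) = 2187*(-1/1744) - 88 = -2187/1744 - 88 = -155659/1744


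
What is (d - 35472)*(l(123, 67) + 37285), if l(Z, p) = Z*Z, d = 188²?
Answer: -6708992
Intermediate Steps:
d = 35344
l(Z, p) = Z²
(d - 35472)*(l(123, 67) + 37285) = (35344 - 35472)*(123² + 37285) = -128*(15129 + 37285) = -128*52414 = -6708992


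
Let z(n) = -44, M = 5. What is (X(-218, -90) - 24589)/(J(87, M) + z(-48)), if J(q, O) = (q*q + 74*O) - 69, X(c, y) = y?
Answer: -24679/7826 ≈ -3.1535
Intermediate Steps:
J(q, O) = -69 + q² + 74*O (J(q, O) = (q² + 74*O) - 69 = -69 + q² + 74*O)
(X(-218, -90) - 24589)/(J(87, M) + z(-48)) = (-90 - 24589)/((-69 + 87² + 74*5) - 44) = -24679/((-69 + 7569 + 370) - 44) = -24679/(7870 - 44) = -24679/7826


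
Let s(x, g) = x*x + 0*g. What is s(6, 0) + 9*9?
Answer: 117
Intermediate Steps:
s(x, g) = x² (s(x, g) = x² + 0 = x²)
s(6, 0) + 9*9 = 6² + 9*9 = 36 + 81 = 117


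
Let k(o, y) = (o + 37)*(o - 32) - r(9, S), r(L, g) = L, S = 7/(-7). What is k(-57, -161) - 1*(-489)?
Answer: 2260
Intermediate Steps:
S = -1 (S = 7*(-1/7) = -1)
k(o, y) = -9 + (-32 + o)*(37 + o) (k(o, y) = (o + 37)*(o - 32) - 1*9 = (37 + o)*(-32 + o) - 9 = (-32 + o)*(37 + o) - 9 = -9 + (-32 + o)*(37 + o))
k(-57, -161) - 1*(-489) = (-1193 + (-57)**2 + 5*(-57)) - 1*(-489) = (-1193 + 3249 - 285) + 489 = 1771 + 489 = 2260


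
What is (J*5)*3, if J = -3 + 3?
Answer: 0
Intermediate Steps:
J = 0
(J*5)*3 = (0*5)*3 = 0*3 = 0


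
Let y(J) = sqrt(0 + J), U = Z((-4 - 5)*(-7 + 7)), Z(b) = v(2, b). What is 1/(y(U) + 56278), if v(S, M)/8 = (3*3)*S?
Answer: 1/56290 ≈ 1.7765e-5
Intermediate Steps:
v(S, M) = 72*S (v(S, M) = 8*((3*3)*S) = 8*(9*S) = 72*S)
Z(b) = 144 (Z(b) = 72*2 = 144)
U = 144
y(J) = sqrt(J)
1/(y(U) + 56278) = 1/(sqrt(144) + 56278) = 1/(12 + 56278) = 1/56290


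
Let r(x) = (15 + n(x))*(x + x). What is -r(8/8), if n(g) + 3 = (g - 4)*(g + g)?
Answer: -12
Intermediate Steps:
n(g) = -3 + 2*g*(-4 + g) (n(g) = -3 + (g - 4)*(g + g) = -3 + (-4 + g)*(2*g) = -3 + 2*g*(-4 + g))
r(x) = 2*x*(12 - 8*x + 2*x**2) (r(x) = (15 + (-3 - 8*x + 2*x**2))*(x + x) = (12 - 8*x + 2*x**2)*(2*x) = 2*x*(12 - 8*x + 2*x**2))
-r(8/8) = -4*8/8*(6 + (8/8)**2 - 32/8) = -4*8*(1/8)*(6 + (8*(1/8))**2 - 32/8) = -4*(6 + 1**2 - 4*1) = -4*(6 + 1 - 4) = -4*3 = -1*12 = -12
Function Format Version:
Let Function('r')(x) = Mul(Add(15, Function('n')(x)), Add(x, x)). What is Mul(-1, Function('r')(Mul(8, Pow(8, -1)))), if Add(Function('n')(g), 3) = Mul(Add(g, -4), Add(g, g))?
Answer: -12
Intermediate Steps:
Function('n')(g) = Add(-3, Mul(2, g, Add(-4, g))) (Function('n')(g) = Add(-3, Mul(Add(g, -4), Add(g, g))) = Add(-3, Mul(Add(-4, g), Mul(2, g))) = Add(-3, Mul(2, g, Add(-4, g))))
Function('r')(x) = Mul(2, x, Add(12, Mul(-8, x), Mul(2, Pow(x, 2)))) (Function('r')(x) = Mul(Add(15, Add(-3, Mul(-8, x), Mul(2, Pow(x, 2)))), Add(x, x)) = Mul(Add(12, Mul(-8, x), Mul(2, Pow(x, 2))), Mul(2, x)) = Mul(2, x, Add(12, Mul(-8, x), Mul(2, Pow(x, 2)))))
Mul(-1, Function('r')(Mul(8, Pow(8, -1)))) = Mul(-1, Mul(4, Mul(8, Pow(8, -1)), Add(6, Pow(Mul(8, Pow(8, -1)), 2), Mul(-4, Mul(8, Pow(8, -1)))))) = Mul(-1, Mul(4, Mul(8, Rational(1, 8)), Add(6, Pow(Mul(8, Rational(1, 8)), 2), Mul(-4, Mul(8, Rational(1, 8)))))) = Mul(-1, Mul(4, 1, Add(6, Pow(1, 2), Mul(-4, 1)))) = Mul(-1, Mul(4, 1, Add(6, 1, -4))) = Mul(-1, Mul(4, 1, 3)) = Mul(-1, 12) = -12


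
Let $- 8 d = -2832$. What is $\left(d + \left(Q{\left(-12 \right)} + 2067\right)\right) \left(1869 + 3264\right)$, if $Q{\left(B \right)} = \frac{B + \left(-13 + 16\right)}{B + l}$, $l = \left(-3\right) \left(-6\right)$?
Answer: $\frac{24838587}{2} \approx 1.2419 \cdot 10^{7}$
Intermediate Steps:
$d = 354$ ($d = \left(- \frac{1}{8}\right) \left(-2832\right) = 354$)
$l = 18$
$Q{\left(B \right)} = \frac{3 + B}{18 + B}$ ($Q{\left(B \right)} = \frac{B + \left(-13 + 16\right)}{B + 18} = \frac{B + 3}{18 + B} = \frac{3 + B}{18 + B}$)
$\left(d + \left(Q{\left(-12 \right)} + 2067\right)\right) \left(1869 + 3264\right) = \left(354 + \left(\frac{3 - 12}{18 - 12} + 2067\right)\right) \left(1869 + 3264\right) = \left(354 + \left(\frac{1}{6} \left(-9\right) + 2067\right)\right) 5133 = \left(354 + \left(- \frac{3}{2} + 2067\right)\right) 5133 = \left(354 + \frac{4131}{2}\right) 5133 = \frac{4839}{2} \cdot 5133 = \frac{24838587}{2}$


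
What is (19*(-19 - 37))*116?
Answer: -123424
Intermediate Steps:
(19*(-19 - 37))*116 = (19*(-56))*116 = -1064*116 = -123424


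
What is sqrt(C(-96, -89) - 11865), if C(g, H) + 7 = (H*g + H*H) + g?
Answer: sqrt(4497) ≈ 67.060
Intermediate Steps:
C(g, H) = -7 + g + H**2 + H*g (C(g, H) = -7 + ((H*g + H*H) + g) = -7 + ((H*g + H**2) + g) = -7 + ((H**2 + H*g) + g) = -7 + (g + H**2 + H*g) = -7 + g + H**2 + H*g)
sqrt(C(-96, -89) - 11865) = sqrt((-7 - 96 + (-89)**2 - 89*(-96)) - 11865) = sqrt((-7 - 96 + 7921 + 8544) - 11865) = sqrt(16362 - 11865) = sqrt(4497)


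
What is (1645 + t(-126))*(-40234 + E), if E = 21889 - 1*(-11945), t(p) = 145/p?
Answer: -662800000/63 ≈ -1.0521e+7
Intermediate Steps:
E = 33834 (E = 21889 + 11945 = 33834)
(1645 + t(-126))*(-40234 + E) = (1645 + 145/(-126))*(-40234 + 33834) = (1645 + 145*(-1/126))*(-6400) = (1645 - 145/126)*(-6400) = (207125/126)*(-6400) = -662800000/63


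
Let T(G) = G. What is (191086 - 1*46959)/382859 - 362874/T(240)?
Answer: -23149164381/15314360 ≈ -1511.6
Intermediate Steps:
(191086 - 1*46959)/382859 - 362874/T(240) = (191086 - 1*46959)/382859 - 362874/240 = (191086 - 46959)*(1/382859) - 362874*1/240 = 144127*(1/382859) - 60479/40 = 144127/382859 - 60479/40 = -23149164381/15314360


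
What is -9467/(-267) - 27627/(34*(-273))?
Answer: 31749701/826098 ≈ 38.433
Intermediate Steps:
-9467/(-267) - 27627/(34*(-273)) = -9467*(-1/267) - 27627/(-9282) = 9467/267 - 27627*(-1/9282) = 9467/267 + 9209/3094 = 31749701/826098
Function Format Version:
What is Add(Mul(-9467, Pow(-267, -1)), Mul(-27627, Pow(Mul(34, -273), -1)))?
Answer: Rational(31749701, 826098) ≈ 38.433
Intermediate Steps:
Add(Mul(-9467, Pow(-267, -1)), Mul(-27627, Pow(Mul(34, -273), -1))) = Add(Mul(-9467, Rational(-1, 267)), Mul(-27627, Pow(-9282, -1))) = Add(Rational(9467, 267), Mul(-27627, Rational(-1, 9282))) = Add(Rational(9467, 267), Rational(9209, 3094)) = Rational(31749701, 826098)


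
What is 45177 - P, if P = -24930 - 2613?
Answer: 72720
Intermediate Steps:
P = -27543
45177 - P = 45177 - 1*(-27543) = 45177 + 27543 = 72720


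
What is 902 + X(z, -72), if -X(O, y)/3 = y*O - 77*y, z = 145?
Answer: 15590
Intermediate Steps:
X(O, y) = 231*y - 3*O*y (X(O, y) = -3*(y*O - 77*y) = -3*(O*y - 77*y) = -3*(-77*y + O*y) = 231*y - 3*O*y)
902 + X(z, -72) = 902 + 3*(-72)*(77 - 1*145) = 902 + 3*(-72)*(77 - 145) = 902 + 3*(-72)*(-68) = 902 + 14688 = 15590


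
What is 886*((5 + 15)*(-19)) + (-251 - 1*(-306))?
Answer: -336625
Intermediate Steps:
886*((5 + 15)*(-19)) + (-251 - 1*(-306)) = 886*(20*(-19)) + (-251 + 306) = 886*(-380) + 55 = -336680 + 55 = -336625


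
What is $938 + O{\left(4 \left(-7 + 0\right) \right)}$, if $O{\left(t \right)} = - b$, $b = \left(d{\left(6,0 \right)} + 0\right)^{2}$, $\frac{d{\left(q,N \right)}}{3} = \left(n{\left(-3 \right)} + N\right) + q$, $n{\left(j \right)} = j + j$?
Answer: $938$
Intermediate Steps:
$n{\left(j \right)} = 2 j$
$d{\left(q,N \right)} = -18 + 3 N + 3 q$ ($d{\left(q,N \right)} = 3 \left(\left(2 \left(-3\right) + N\right) + q\right) = 3 \left(\left(-6 + N\right) + q\right) = 3 \left(-6 + N + q\right) = -18 + 3 N + 3 q$)
$b = 0$ ($b = \left(\left(-18 + 3 \cdot 0 + 3 \cdot 6\right) + 0\right)^{2} = \left(\left(-18 + 0 + 18\right) + 0\right)^{2} = \left(0 + 0\right)^{2} = 0^{2} = 0$)
$O{\left(t \right)} = 0$ ($O{\left(t \right)} = \left(-1\right) 0 = 0$)
$938 + O{\left(4 \left(-7 + 0\right) \right)} = 938 + 0 = 938$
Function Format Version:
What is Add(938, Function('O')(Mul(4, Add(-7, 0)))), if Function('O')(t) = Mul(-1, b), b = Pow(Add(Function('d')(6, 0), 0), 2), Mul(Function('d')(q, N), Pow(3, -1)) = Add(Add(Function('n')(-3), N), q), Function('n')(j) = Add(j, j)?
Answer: 938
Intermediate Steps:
Function('n')(j) = Mul(2, j)
Function('d')(q, N) = Add(-18, Mul(3, N), Mul(3, q)) (Function('d')(q, N) = Mul(3, Add(Add(Mul(2, -3), N), q)) = Mul(3, Add(Add(-6, N), q)) = Mul(3, Add(-6, N, q)) = Add(-18, Mul(3, N), Mul(3, q)))
b = 0 (b = Pow(Add(Add(-18, Mul(3, 0), Mul(3, 6)), 0), 2) = Pow(Add(Add(-18, 0, 18), 0), 2) = Pow(Add(0, 0), 2) = Pow(0, 2) = 0)
Function('O')(t) = 0 (Function('O')(t) = Mul(-1, 0) = 0)
Add(938, Function('O')(Mul(4, Add(-7, 0)))) = Add(938, 0) = 938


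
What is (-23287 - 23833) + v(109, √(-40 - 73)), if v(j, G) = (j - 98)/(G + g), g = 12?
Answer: (-47120*√113 + 565429*I)/(√113 - 12*I) ≈ -47120.0 - 0.45497*I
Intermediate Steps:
v(j, G) = (-98 + j)/(12 + G) (v(j, G) = (j - 98)/(G + 12) = (-98 + j)/(12 + G))
(-23287 - 23833) + v(109, √(-40 - 73)) = (-23287 - 23833) + (-98 + 109)/(12 + √(-40 - 73)) = -47120 + 11/(12 + √(-113)) = -47120 + 11/(12 + I*√113)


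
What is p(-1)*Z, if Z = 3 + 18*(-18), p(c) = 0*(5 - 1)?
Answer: 0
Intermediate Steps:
p(c) = 0 (p(c) = 0*4 = 0)
Z = -321 (Z = 3 - 324 = -321)
p(-1)*Z = 0*(-321) = 0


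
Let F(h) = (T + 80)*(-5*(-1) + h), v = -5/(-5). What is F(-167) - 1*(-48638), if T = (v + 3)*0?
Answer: 35678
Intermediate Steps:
v = 1 (v = -5*(-⅕) = 1)
T = 0 (T = (1 + 3)*0 = 4*0 = 0)
F(h) = 400 + 80*h (F(h) = (0 + 80)*(-5*(-1) + h) = 80*(5 + h) = 400 + 80*h)
F(-167) - 1*(-48638) = (400 + 80*(-167)) - 1*(-48638) = (400 - 13360) + 48638 = -12960 + 48638 = 35678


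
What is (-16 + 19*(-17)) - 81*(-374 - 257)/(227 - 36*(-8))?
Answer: -123474/515 ≈ -239.76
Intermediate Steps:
(-16 + 19*(-17)) - 81*(-374 - 257)/(227 - 36*(-8)) = (-16 - 323) - (-51111)/(227 + 288) = -339 - (-51111)/515 = -339 - 81*(-631/515) = -339 + 51111/515 = -123474/515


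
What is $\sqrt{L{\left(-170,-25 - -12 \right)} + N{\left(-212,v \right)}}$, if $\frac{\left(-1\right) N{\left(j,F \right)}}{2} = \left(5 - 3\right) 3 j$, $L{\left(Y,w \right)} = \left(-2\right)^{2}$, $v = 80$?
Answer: $14 \sqrt{13} \approx 50.478$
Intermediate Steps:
$L{\left(Y,w \right)} = 4$
$N{\left(j,F \right)} = - 12 j$ ($N{\left(j,F \right)} = - 2 \left(5 - 3\right) 3 j = - 2 \cdot 2 \cdot 3 j = - 2 \cdot 6 j = - 12 j$)
$\sqrt{L{\left(-170,-25 - -12 \right)} + N{\left(-212,v \right)}} = \sqrt{4 - -2544} = \sqrt{4 + 2544} = \sqrt{2548} = 14 \sqrt{13}$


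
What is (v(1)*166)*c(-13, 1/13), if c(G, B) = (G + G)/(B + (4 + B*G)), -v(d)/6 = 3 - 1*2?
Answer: 42081/5 ≈ 8416.2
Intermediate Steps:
v(d) = -6 (v(d) = -6*(3 - 1*2) = -6*(3 - 2) = -6*1 = -6)
c(G, B) = 2*G/(4 + B + B*G) (c(G, B) = (2*G)/(4 + B + B*G) = 2*G/(4 + B + B*G))
(v(1)*166)*c(-13, 1/13) = (-6*166)*(2*(-13)/(4 + 1/13 - 13/13)) = -1992*(-13)/(4 + 1/13 + (1/13)*(-13)) = -1992*(-13)/(4 + 1/13 - 1) = -1992*(-13)/40/13 = -1992*(-13)*13/40 = -996*(-169/20) = 42081/5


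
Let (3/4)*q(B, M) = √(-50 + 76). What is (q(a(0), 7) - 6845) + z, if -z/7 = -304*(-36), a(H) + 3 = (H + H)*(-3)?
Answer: -83453 + 4*√26/3 ≈ -83446.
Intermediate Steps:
a(H) = -3 - 6*H (a(H) = -3 + (H + H)*(-3) = -3 + (2*H)*(-3) = -3 - 6*H)
z = -76608 (z = -(-2128)*(-36) = -7*10944 = -76608)
q(B, M) = 4*√26/3 (q(B, M) = 4*√(-50 + 76)/3 = 4*√26/3)
(q(a(0), 7) - 6845) + z = (4*√26/3 - 6845) - 76608 = (-6845 + 4*√26/3) - 76608 = -83453 + 4*√26/3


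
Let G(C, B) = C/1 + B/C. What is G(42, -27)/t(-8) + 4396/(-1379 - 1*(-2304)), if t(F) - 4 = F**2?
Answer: 4720567/880600 ≈ 5.3606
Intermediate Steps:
t(F) = 4 + F**2
G(C, B) = C + B/C (G(C, B) = C*1 + B/C = C + B/C)
G(42, -27)/t(-8) + 4396/(-1379 - 1*(-2304)) = (42 - 27/42)/(4 + (-8)**2) + 4396/(-1379 - 1*(-2304)) = (42 - 27*1/42)/(4 + 64) + 4396/(-1379 + 2304) = (42 - 9/14)/68 + 4396/925 = (579/14)*(1/68) + 4396*(1/925) = 579/952 + 4396/925 = 4720567/880600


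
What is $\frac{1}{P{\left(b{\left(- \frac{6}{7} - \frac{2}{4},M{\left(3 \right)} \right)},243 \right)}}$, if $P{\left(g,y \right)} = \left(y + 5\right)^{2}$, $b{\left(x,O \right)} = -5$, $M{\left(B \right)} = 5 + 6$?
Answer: $\frac{1}{61504} \approx 1.6259 \cdot 10^{-5}$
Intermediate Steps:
$M{\left(B \right)} = 11$
$P{\left(g,y \right)} = \left(5 + y\right)^{2}$
$\frac{1}{P{\left(b{\left(- \frac{6}{7} - \frac{2}{4},M{\left(3 \right)} \right)},243 \right)}} = \frac{1}{\left(5 + 243\right)^{2}} = \frac{1}{248^{2}} = \frac{1}{61504}$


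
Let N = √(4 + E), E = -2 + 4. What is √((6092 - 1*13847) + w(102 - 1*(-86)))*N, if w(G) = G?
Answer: I*√45402 ≈ 213.08*I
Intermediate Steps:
E = 2
N = √6 (N = √(4 + 2) = √6 ≈ 2.4495)
√((6092 - 1*13847) + w(102 - 1*(-86)))*N = √((6092 - 1*13847) + (102 - 1*(-86)))*√6 = √((6092 - 13847) + (102 + 86))*√6 = √(-7755 + 188)*√6 = √(-7567)*√6 = (I*√7567)*√6 = I*√45402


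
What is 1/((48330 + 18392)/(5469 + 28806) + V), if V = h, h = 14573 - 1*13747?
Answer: 75/62096 ≈ 0.0012078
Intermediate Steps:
h = 826 (h = 14573 - 13747 = 826)
V = 826
1/((48330 + 18392)/(5469 + 28806) + V) = 1/((48330 + 18392)/(5469 + 28806) + 826) = 1/(66722/34275 + 826) = 1/(66722*(1/34275) + 826) = 1/(146/75 + 826) = 1/(62096/75) = 75/62096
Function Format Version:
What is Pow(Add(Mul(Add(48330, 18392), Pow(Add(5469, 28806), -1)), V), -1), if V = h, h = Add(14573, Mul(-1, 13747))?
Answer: Rational(75, 62096) ≈ 0.0012078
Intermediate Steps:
h = 826 (h = Add(14573, -13747) = 826)
V = 826
Pow(Add(Mul(Add(48330, 18392), Pow(Add(5469, 28806), -1)), V), -1) = Pow(Add(Mul(Add(48330, 18392), Pow(Add(5469, 28806), -1)), 826), -1) = Pow(Add(Mul(66722, Pow(34275, -1)), 826), -1) = Pow(Add(Mul(66722, Rational(1, 34275)), 826), -1) = Pow(Add(Rational(146, 75), 826), -1) = Pow(Rational(62096, 75), -1) = Rational(75, 62096)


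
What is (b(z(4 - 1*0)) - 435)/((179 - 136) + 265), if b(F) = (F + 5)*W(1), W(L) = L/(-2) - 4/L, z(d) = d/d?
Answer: -3/2 ≈ -1.5000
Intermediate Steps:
z(d) = 1
W(L) = -4/L - L/2 (W(L) = L*(-½) - 4/L = -L/2 - 4/L = -4/L - L/2)
b(F) = -45/2 - 9*F/2 (b(F) = (F + 5)*(-4/1 - ½*1) = (5 + F)*(-4*1 - ½) = (5 + F)*(-4 - ½) = (5 + F)*(-9/2) = -45/2 - 9*F/2)
(b(z(4 - 1*0)) - 435)/((179 - 136) + 265) = ((-45/2 - 9/2*1) - 435)/((179 - 136) + 265) = ((-45/2 - 9/2) - 435)/(43 + 265) = (-27 - 435)/308 = -462*1/308 = -3/2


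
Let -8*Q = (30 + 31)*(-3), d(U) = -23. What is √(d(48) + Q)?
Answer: I*√2/4 ≈ 0.35355*I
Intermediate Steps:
Q = 183/8 (Q = -(30 + 31)*(-3)/8 = -61*(-3)/8 = -⅛*(-183) = 183/8 ≈ 22.875)
√(d(48) + Q) = √(-23 + 183/8) = √(-⅛) = I*√2/4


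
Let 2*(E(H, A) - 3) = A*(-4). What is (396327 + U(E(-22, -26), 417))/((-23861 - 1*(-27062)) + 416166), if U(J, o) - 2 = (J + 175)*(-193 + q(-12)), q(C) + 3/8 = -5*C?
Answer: 487537/559156 ≈ 0.87192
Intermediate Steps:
q(C) = -3/8 - 5*C
E(H, A) = 3 - 2*A (E(H, A) = 3 + (A*(-4))/2 = 3 + (-4*A)/2 = 3 - 2*A)
U(J, o) = -186709/8 - 1067*J/8 (U(J, o) = 2 + (J + 175)*(-193 + (-3/8 - 5*(-12))) = 2 + (175 + J)*(-193 + (-3/8 + 60)) = 2 + (175 + J)*(-193 + 477/8) = 2 + (175 + J)*(-1067/8) = 2 + (-186725/8 - 1067*J/8) = -186709/8 - 1067*J/8)
(396327 + U(E(-22, -26), 417))/((-23861 - 1*(-27062)) + 416166) = (396327 + (-186709/8 - 1067*(3 - 2*(-26))/8))/((-23861 - 1*(-27062)) + 416166) = (396327 + (-186709/8 - 1067*(3 + 52)/8))/((-23861 + 27062) + 416166) = (396327 + (-186709/8 - 1067/8*55))/(3201 + 416166) = (396327 + (-186709/8 - 58685/8))/419367 = (396327 - 122697/4)*(1/419367) = (1462611/4)*(1/419367) = 487537/559156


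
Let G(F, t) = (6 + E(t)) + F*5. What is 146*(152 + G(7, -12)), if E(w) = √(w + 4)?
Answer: 28178 + 292*I*√2 ≈ 28178.0 + 412.95*I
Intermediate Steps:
E(w) = √(4 + w)
G(F, t) = 6 + √(4 + t) + 5*F (G(F, t) = (6 + √(4 + t)) + F*5 = (6 + √(4 + t)) + 5*F = 6 + √(4 + t) + 5*F)
146*(152 + G(7, -12)) = 146*(152 + (6 + √(4 - 12) + 5*7)) = 146*(152 + (6 + √(-8) + 35)) = 146*(152 + (6 + 2*I*√2 + 35)) = 146*(152 + (41 + 2*I*√2)) = 146*(193 + 2*I*√2) = 28178 + 292*I*√2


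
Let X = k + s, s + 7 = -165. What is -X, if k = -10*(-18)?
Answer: -8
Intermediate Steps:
s = -172 (s = -7 - 165 = -172)
k = 180
X = 8 (X = 180 - 172 = 8)
-X = -1*8 = -8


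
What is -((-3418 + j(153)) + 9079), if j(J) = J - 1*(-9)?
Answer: -5823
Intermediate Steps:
j(J) = 9 + J (j(J) = J + 9 = 9 + J)
-((-3418 + j(153)) + 9079) = -((-3418 + (9 + 153)) + 9079) = -((-3418 + 162) + 9079) = -(-3256 + 9079) = -1*5823 = -5823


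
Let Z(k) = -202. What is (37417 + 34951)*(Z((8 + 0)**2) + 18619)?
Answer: 1332801456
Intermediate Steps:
(37417 + 34951)*(Z((8 + 0)**2) + 18619) = (37417 + 34951)*(-202 + 18619) = 72368*18417 = 1332801456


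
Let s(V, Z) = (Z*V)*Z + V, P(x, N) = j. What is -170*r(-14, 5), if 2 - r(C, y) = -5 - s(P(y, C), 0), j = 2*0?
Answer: -1190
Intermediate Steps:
j = 0
P(x, N) = 0
s(V, Z) = V + V*Z**2 (s(V, Z) = (V*Z)*Z + V = V*Z**2 + V = V + V*Z**2)
r(C, y) = 7 (r(C, y) = 2 - (-5 - 0*(1 + 0**2)) = 2 - (-5 - 0*(1 + 0)) = 2 - (-5 - 0) = 2 - (-5 - 1*0) = 2 - (-5 + 0) = 2 - 1*(-5) = 2 + 5 = 7)
-170*r(-14, 5) = -170*7 = -1190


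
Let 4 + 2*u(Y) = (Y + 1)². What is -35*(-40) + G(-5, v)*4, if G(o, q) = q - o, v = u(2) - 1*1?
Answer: 1426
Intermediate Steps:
u(Y) = -2 + (1 + Y)²/2 (u(Y) = -2 + (Y + 1)²/2 = -2 + (1 + Y)²/2)
v = 3/2 (v = (-2 + (1 + 2)²/2) - 1*1 = (-2 + (½)*3²) - 1 = (-2 + (½)*9) - 1 = (-2 + 9/2) - 1 = 5/2 - 1 = 3/2 ≈ 1.5000)
-35*(-40) + G(-5, v)*4 = -35*(-40) + (3/2 - 1*(-5))*4 = 1400 + (3/2 + 5)*4 = 1400 + (13/2)*4 = 1400 + 26 = 1426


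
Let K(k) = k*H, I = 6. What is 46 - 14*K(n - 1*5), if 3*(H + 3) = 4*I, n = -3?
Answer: 606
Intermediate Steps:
H = 5 (H = -3 + (4*6)/3 = -3 + (⅓)*24 = -3 + 8 = 5)
K(k) = 5*k (K(k) = k*5 = 5*k)
46 - 14*K(n - 1*5) = 46 - 70*(-3 - 1*5) = 46 - 70*(-3 - 5) = 46 - 70*(-8) = 46 - 14*(-40) = 46 + 560 = 606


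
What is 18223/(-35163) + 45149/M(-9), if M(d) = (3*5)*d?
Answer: -176670488/527445 ≈ -334.96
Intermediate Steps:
M(d) = 15*d
18223/(-35163) + 45149/M(-9) = 18223/(-35163) + 45149/((15*(-9))) = 18223*(-1/35163) + 45149/(-135) = -18223/35163 + 45149*(-1/135) = -18223/35163 - 45149/135 = -176670488/527445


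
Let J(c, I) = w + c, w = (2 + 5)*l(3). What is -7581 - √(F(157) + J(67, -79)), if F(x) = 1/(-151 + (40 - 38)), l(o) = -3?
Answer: -7581 - √1021097/149 ≈ -7587.8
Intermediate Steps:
w = -21 (w = (2 + 5)*(-3) = 7*(-3) = -21)
F(x) = -1/149 (F(x) = 1/(-151 + 2) = 1/(-149) = -1/149)
J(c, I) = -21 + c
-7581 - √(F(157) + J(67, -79)) = -7581 - √(-1/149 + (-21 + 67)) = -7581 - √(-1/149 + 46) = -7581 - √(6853/149) = -7581 - √1021097/149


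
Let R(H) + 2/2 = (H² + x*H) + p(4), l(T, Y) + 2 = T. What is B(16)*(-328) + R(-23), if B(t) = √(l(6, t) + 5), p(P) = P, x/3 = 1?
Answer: -521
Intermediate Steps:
x = 3 (x = 3*1 = 3)
l(T, Y) = -2 + T
R(H) = 3 + H² + 3*H (R(H) = -1 + ((H² + 3*H) + 4) = -1 + (4 + H² + 3*H) = 3 + H² + 3*H)
B(t) = 3 (B(t) = √((-2 + 6) + 5) = √(4 + 5) = √9 = 3)
B(16)*(-328) + R(-23) = 3*(-328) + (3 + (-23)² + 3*(-23)) = -984 + (3 + 529 - 69) = -984 + 463 = -521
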